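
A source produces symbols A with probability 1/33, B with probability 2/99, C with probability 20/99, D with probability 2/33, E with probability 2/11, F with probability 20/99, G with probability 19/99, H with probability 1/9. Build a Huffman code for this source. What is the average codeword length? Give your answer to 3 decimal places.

2.758 bits/symbol

Repeatedly combine the two least-probable nodes; the expected code length is the sum of the merged weights.
merge 2/99 + 1/33 → 5/99
merge 5/99 + 2/33 → 1/9
merge 1/9 + 1/9 → 2/9
merge 2/11 + 19/99 → 37/99
merge 20/99 + 20/99 → 40/99
merge 2/9 + 37/99 → 59/99
merge 40/99 + 59/99 → 1
L = 5/99 + 1/9 + 2/9 + 37/99 + 40/99 + 59/99 + 1 = 91/33 ≈ 2.758 bits/symbol.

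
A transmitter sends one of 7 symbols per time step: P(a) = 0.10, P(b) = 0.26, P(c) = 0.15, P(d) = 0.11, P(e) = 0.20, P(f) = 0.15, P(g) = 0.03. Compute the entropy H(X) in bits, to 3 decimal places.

2.625 bits

H = −Σ pᵢ log₂ pᵢ.
−0.10·log₂(0.10) = 0.3322
−0.26·log₂(0.26) = 0.5053
−0.15·log₂(0.15) = 0.4105
−0.11·log₂(0.11) = 0.3503
−0.20·log₂(0.20) = 0.4644
−0.15·log₂(0.15) = 0.4105
−0.03·log₂(0.03) = 0.1518
Sum ≈ 2.6250 → 2.625 bits.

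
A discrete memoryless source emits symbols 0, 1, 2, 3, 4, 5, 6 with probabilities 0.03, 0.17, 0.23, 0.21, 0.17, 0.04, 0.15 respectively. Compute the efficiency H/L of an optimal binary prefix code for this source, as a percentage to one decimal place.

Entropy H = −Σ p log₂ p ≈ 2.5777 bits.
Huffman merges: 3/100+1/25→7/100; 7/100+3/20→11/50; 17/100+17/100→17/50; 21/100+11/50→43/100; 23/100+17/50→57/100; 43/100+57/100→1. L = 263/100 ≈ 2.6300.
Efficiency = H/L = 2.5777/2.6300 = 98.0%.

98.0%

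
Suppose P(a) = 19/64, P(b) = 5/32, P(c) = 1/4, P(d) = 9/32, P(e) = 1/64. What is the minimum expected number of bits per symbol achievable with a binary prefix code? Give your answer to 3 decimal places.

2.172 bits/symbol

Repeatedly combine the two least-probable nodes; the expected code length is the sum of the merged weights.
merge 1/64 + 5/32 → 11/64
merge 11/64 + 1/4 → 27/64
merge 9/32 + 19/64 → 37/64
merge 27/64 + 37/64 → 1
L = 11/64 + 27/64 + 37/64 + 1 = 139/64 ≈ 2.172 bits/symbol.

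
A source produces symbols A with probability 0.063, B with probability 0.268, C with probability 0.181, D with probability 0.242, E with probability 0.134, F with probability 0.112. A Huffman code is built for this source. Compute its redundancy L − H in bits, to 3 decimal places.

Entropy H = −Σ p log₂ p ≈ 2.4444 bits.
Huffman merges: 63/1000+14/125→7/40; 67/500+7/40→309/1000; 181/1000+121/500→423/1000; 67/250+309/1000→577/1000; 423/1000+577/1000→1. L = 621/250 ≈ 2.4840.
L − H = 2.4840 − 2.4444 = 0.040 bits.

0.040 bits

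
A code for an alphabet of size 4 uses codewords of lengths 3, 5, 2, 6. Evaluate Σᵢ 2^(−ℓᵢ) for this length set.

With common denominator 2^6 = 64: Σ 2^(−ℓᵢ) = 8/64 + 2/64 + 16/64 + 1/64 = 27/64 = 0.421875.

0.421875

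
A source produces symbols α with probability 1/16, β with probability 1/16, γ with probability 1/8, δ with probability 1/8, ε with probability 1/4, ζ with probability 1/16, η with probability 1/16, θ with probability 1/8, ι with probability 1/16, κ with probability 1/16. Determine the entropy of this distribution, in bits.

Each probability is a power of 1/2, so log₂(1/p) is an integer.
H = Σ p·log₂(1/p) = 1/16·4 + 1/16·4 + 1/8·3 + 1/8·3 + 1/4·2 + 1/16·4 + 1/16·4 + 1/8·3 + 1/16·4 + 1/16·4 = 3.125 bits.

3.125 bits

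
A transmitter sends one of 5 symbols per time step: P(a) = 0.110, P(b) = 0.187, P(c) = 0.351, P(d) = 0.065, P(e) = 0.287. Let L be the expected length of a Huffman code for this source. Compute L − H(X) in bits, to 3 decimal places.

0.069 bits

Entropy H = −Σ p log₂ p ≈ 2.1060 bits.
Huffman merges: 13/200+11/100→7/40; 7/40+187/1000→181/500; 287/1000+351/1000→319/500; 181/500+319/500→1. L = 87/40 ≈ 2.1750.
L − H = 2.1750 − 2.1060 = 0.069 bits.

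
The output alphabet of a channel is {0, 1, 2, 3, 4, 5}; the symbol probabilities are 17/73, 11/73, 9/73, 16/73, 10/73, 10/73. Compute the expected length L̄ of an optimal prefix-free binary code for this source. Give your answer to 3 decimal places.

Repeatedly combine the two least-probable nodes; the expected code length is the sum of the merged weights.
merge 9/73 + 10/73 → 19/73
merge 10/73 + 11/73 → 21/73
merge 16/73 + 17/73 → 33/73
merge 19/73 + 21/73 → 40/73
merge 33/73 + 40/73 → 1
L = 19/73 + 21/73 + 33/73 + 40/73 + 1 = 186/73 ≈ 2.548 bits/symbol.

2.548 bits/symbol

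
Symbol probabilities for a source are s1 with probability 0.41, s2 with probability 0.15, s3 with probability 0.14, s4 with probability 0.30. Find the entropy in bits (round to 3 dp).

1.856 bits

H = −Σ pᵢ log₂ pᵢ.
−0.41·log₂(0.41) = 0.5274
−0.15·log₂(0.15) = 0.4105
−0.14·log₂(0.14) = 0.3971
−0.30·log₂(0.30) = 0.5211
Sum ≈ 1.8561 → 1.856 bits.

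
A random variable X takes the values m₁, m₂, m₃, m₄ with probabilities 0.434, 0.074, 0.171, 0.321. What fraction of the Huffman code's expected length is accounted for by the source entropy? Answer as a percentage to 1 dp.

97.3%

Entropy H = −Σ p log₂ p ≈ 1.7625 bits.
Huffman merges: 37/500+171/1000→49/200; 49/200+321/1000→283/500; 217/500+283/500→1. L = 1811/1000 ≈ 1.8110.
Efficiency = H/L = 1.7625/1.8110 = 97.3%.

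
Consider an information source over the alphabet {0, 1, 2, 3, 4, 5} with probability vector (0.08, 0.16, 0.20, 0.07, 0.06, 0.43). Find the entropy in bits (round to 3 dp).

2.215 bits

H = −Σ pᵢ log₂ pᵢ.
−0.08·log₂(0.08) = 0.2915
−0.16·log₂(0.16) = 0.4230
−0.20·log₂(0.20) = 0.4644
−0.07·log₂(0.07) = 0.2686
−0.06·log₂(0.06) = 0.2435
−0.43·log₂(0.43) = 0.5236
Sum ≈ 2.2146 → 2.215 bits.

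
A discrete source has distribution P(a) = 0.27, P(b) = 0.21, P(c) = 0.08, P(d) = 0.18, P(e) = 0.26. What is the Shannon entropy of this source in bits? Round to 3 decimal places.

H = −Σ pᵢ log₂ pᵢ.
−0.27·log₂(0.27) = 0.5100
−0.21·log₂(0.21) = 0.4728
−0.08·log₂(0.08) = 0.2915
−0.18·log₂(0.18) = 0.4453
−0.26·log₂(0.26) = 0.5053
Sum ≈ 2.2249 → 2.225 bits.

2.225 bits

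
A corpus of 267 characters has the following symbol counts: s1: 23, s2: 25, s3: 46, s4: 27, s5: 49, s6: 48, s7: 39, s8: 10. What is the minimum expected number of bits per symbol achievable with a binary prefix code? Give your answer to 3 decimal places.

Probabilities are the counts divided by 267.
Repeatedly combine the two least-probable nodes; the expected code length is the sum of the merged weights.
merge 10/267 + 23/267 → 11/89
merge 25/267 + 9/89 → 52/267
merge 11/89 + 13/89 → 24/89
merge 46/267 + 16/89 → 94/267
merge 49/267 + 52/267 → 101/267
merge 24/89 + 94/267 → 166/267
merge 101/267 + 166/267 → 1
L = 11/89 + 52/267 + 24/89 + 94/267 + 101/267 + 166/267 + 1 = 785/267 ≈ 2.940 bits/symbol.

2.940 bits/symbol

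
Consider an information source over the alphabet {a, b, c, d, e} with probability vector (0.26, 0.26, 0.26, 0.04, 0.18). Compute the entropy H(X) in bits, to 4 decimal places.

2.1469 bits

H = −Σ pᵢ log₂ pᵢ.
−0.26·log₂(0.26) = 0.5053
−0.26·log₂(0.26) = 0.5053
−0.26·log₂(0.26) = 0.5053
−0.04·log₂(0.04) = 0.1858
−0.18·log₂(0.18) = 0.4453
Sum ≈ 2.1469 → 2.1469 bits.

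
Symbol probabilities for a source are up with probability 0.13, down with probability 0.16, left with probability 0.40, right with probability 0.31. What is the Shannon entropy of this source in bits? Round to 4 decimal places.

H = −Σ pᵢ log₂ pᵢ.
−0.13·log₂(0.13) = 0.3826
−0.16·log₂(0.16) = 0.4230
−0.40·log₂(0.40) = 0.5288
−0.31·log₂(0.31) = 0.5238
Sum ≈ 1.8582 → 1.8582 bits.

1.8582 bits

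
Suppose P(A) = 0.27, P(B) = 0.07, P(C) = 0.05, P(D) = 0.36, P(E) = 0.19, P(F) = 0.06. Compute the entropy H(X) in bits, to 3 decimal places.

2.224 bits

H = −Σ pᵢ log₂ pᵢ.
−0.27·log₂(0.27) = 0.5100
−0.07·log₂(0.07) = 0.2686
−0.05·log₂(0.05) = 0.2161
−0.36·log₂(0.36) = 0.5306
−0.19·log₂(0.19) = 0.4552
−0.06·log₂(0.06) = 0.2435
Sum ≈ 2.2240 → 2.224 bits.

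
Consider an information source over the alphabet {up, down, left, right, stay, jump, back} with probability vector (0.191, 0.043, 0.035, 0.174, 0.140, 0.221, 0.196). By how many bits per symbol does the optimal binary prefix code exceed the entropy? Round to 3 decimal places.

Entropy H = −Σ p log₂ p ≈ 2.5989 bits.
Huffman merges: 7/200+43/1000→39/500; 39/500+7/50→109/500; 87/500+191/1000→73/200; 49/250+109/500→207/500; 221/1000+73/200→293/500; 207/500+293/500→1. L = 2661/1000 ≈ 2.6610.
L − H = 2.6610 − 2.5989 = 0.062 bits.

0.062 bits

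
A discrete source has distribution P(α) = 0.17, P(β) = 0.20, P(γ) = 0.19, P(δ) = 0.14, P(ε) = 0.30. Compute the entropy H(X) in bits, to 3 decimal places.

2.272 bits

H = −Σ pᵢ log₂ pᵢ.
−0.17·log₂(0.17) = 0.4346
−0.20·log₂(0.20) = 0.4644
−0.19·log₂(0.19) = 0.4552
−0.14·log₂(0.14) = 0.3971
−0.30·log₂(0.30) = 0.5211
Sum ≈ 2.2724 → 2.272 bits.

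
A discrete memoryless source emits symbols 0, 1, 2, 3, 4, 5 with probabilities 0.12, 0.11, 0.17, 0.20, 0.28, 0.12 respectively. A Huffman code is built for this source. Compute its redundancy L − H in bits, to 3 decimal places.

Entropy H = −Σ p log₂ p ≈ 2.4976 bits.
Huffman merges: 11/100+3/25→23/100; 3/25+17/100→29/100; 1/5+23/100→43/100; 7/25+29/100→57/100; 43/100+57/100→1. L = 63/25 ≈ 2.5200.
L − H = 2.5200 − 2.4976 = 0.022 bits.

0.022 bits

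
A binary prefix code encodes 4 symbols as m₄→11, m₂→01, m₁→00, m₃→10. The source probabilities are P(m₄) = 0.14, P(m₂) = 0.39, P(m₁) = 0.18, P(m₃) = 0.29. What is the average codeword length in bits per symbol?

L̄ = Σ pᵢ·ℓᵢ = 0.14·2 + 0.39·2 + 0.18·2 + 0.29·2 = 2 bits/symbol.

2 bits/symbol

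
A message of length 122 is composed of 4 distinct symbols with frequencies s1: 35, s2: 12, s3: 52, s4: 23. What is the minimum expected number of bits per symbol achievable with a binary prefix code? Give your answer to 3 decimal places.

1.861 bits/symbol

Probabilities are the counts divided by 122.
Repeatedly combine the two least-probable nodes; the expected code length is the sum of the merged weights.
merge 6/61 + 23/122 → 35/122
merge 35/122 + 35/122 → 35/61
merge 26/61 + 35/61 → 1
L = 35/122 + 35/61 + 1 = 227/122 ≈ 1.861 bits/symbol.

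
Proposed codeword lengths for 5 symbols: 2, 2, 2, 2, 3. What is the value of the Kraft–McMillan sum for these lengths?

With common denominator 2^3 = 8: Σ 2^(−ℓᵢ) = 2/8 + 2/8 + 2/8 + 2/8 + 1/8 = 9/8 = 1.125.

1.125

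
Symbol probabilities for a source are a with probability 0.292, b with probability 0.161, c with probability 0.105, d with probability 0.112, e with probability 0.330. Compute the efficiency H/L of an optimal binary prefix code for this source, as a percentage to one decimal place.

97.7%

Entropy H = −Σ p log₂ p ≈ 2.1658 bits.
Huffman merges: 21/200+14/125→217/1000; 161/1000+217/1000→189/500; 73/250+33/100→311/500; 189/500+311/500→1. L = 2217/1000 ≈ 2.2170.
Efficiency = H/L = 2.1658/2.2170 = 97.7%.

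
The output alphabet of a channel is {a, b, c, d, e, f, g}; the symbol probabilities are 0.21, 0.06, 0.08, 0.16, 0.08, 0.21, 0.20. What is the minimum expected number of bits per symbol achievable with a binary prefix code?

Repeatedly combine the two least-probable nodes; the expected code length is the sum of the merged weights.
merge 3/50 + 2/25 → 7/50
merge 2/25 + 7/50 → 11/50
merge 4/25 + 1/5 → 9/25
merge 21/100 + 21/100 → 21/50
merge 11/50 + 9/25 → 29/50
merge 21/50 + 29/50 → 1
L = 7/50 + 11/50 + 9/25 + 21/50 + 29/50 + 1 = 68/25 = 2.72 bits/symbol.

2.72 bits/symbol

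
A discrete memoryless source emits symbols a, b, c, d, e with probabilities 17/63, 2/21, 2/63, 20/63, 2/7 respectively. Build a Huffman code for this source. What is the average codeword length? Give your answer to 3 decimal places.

Repeatedly combine the two least-probable nodes; the expected code length is the sum of the merged weights.
merge 2/63 + 2/21 → 8/63
merge 8/63 + 17/63 → 25/63
merge 2/7 + 20/63 → 38/63
merge 25/63 + 38/63 → 1
L = 8/63 + 25/63 + 38/63 + 1 = 134/63 ≈ 2.127 bits/symbol.

2.127 bits/symbol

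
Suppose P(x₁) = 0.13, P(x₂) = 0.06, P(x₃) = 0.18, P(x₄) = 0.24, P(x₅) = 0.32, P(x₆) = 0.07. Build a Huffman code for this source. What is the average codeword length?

2.39 bits/symbol

Repeatedly combine the two least-probable nodes; the expected code length is the sum of the merged weights.
merge 3/50 + 7/100 → 13/100
merge 13/100 + 13/100 → 13/50
merge 9/50 + 6/25 → 21/50
merge 13/50 + 8/25 → 29/50
merge 21/50 + 29/50 → 1
L = 13/100 + 13/50 + 21/50 + 29/50 + 1 = 239/100 = 2.39 bits/symbol.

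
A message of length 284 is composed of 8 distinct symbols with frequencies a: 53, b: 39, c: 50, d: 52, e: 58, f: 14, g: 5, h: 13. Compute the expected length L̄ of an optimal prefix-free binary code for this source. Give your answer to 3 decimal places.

Probabilities are the counts divided by 284.
Repeatedly combine the two least-probable nodes; the expected code length is the sum of the merged weights.
merge 5/284 + 13/284 → 9/142
merge 7/142 + 9/142 → 8/71
merge 8/71 + 39/284 → 1/4
merge 25/142 + 13/71 → 51/142
merge 53/284 + 29/142 → 111/284
merge 1/4 + 51/142 → 173/284
merge 111/284 + 173/284 → 1
L = 9/142 + 8/71 + 1/4 + 51/142 + 111/284 + 173/284 + 1 = 791/284 ≈ 2.785 bits/symbol.

2.785 bits/symbol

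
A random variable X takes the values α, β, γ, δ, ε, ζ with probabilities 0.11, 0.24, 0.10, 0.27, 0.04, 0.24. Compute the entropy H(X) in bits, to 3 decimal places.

2.367 bits

H = −Σ pᵢ log₂ pᵢ.
−0.11·log₂(0.11) = 0.3503
−0.24·log₂(0.24) = 0.4941
−0.10·log₂(0.10) = 0.3322
−0.27·log₂(0.27) = 0.5100
−0.04·log₂(0.04) = 0.1858
−0.24·log₂(0.24) = 0.4941
Sum ≈ 2.3665 → 2.367 bits.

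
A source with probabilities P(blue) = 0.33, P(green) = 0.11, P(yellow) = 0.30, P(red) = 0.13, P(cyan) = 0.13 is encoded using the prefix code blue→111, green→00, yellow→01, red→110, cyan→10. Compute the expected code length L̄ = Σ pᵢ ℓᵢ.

2.46 bits/symbol

L̄ = Σ pᵢ·ℓᵢ = 0.33·3 + 0.11·2 + 0.30·2 + 0.13·3 + 0.13·2 = 2.46 bits/symbol.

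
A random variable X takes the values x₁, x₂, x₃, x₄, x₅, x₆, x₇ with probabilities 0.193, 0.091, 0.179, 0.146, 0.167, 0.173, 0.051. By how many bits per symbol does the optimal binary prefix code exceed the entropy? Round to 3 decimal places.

0.060 bits

Entropy H = −Σ p log₂ p ≈ 2.7104 bits.
Huffman merges: 51/1000+91/1000→71/500; 71/500+73/500→36/125; 167/1000+173/1000→17/50; 179/1000+193/1000→93/250; 36/125+17/50→157/250; 93/250+157/250→1. L = 277/100 ≈ 2.7700.
L − H = 2.7700 − 2.7104 = 0.060 bits.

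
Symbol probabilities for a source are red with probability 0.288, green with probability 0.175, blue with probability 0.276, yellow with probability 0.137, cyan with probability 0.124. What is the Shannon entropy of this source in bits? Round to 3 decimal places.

H = −Σ pᵢ log₂ pᵢ.
−0.288·log₂(0.288) = 0.5172
−0.175·log₂(0.175) = 0.4401
−0.276·log₂(0.276) = 0.5126
−0.137·log₂(0.137) = 0.3929
−0.124·log₂(0.124) = 0.3734
Sum ≈ 2.2362 → 2.236 bits.

2.236 bits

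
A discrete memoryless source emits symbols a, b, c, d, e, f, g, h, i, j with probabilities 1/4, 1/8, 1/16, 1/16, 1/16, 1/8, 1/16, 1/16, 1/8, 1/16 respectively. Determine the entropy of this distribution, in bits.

3.125 bits

Each probability is a power of 1/2, so log₂(1/p) is an integer.
H = Σ p·log₂(1/p) = 1/4·2 + 1/8·3 + 1/16·4 + 1/16·4 + 1/16·4 + 1/8·3 + 1/16·4 + 1/16·4 + 1/8·3 + 1/16·4 = 3.125 bits.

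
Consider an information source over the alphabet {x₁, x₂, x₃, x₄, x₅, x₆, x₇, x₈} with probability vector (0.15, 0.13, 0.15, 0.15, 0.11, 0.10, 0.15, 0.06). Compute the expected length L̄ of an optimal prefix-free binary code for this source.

3 bits/symbol

Repeatedly combine the two least-probable nodes; the expected code length is the sum of the merged weights.
merge 3/50 + 1/10 → 4/25
merge 11/100 + 13/100 → 6/25
merge 3/20 + 3/20 → 3/10
merge 3/20 + 3/20 → 3/10
merge 4/25 + 6/25 → 2/5
merge 3/10 + 3/10 → 3/5
merge 2/5 + 3/5 → 1
L = 4/25 + 6/25 + 3/10 + 3/10 + 2/5 + 3/5 + 1 = 3 bits/symbol.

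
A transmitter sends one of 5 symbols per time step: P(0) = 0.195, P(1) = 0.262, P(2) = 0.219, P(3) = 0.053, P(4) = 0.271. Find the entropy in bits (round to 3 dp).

H = −Σ pᵢ log₂ pᵢ.
−0.195·log₂(0.195) = 0.4599
−0.262·log₂(0.262) = 0.5063
−0.219·log₂(0.219) = 0.4798
−0.053·log₂(0.053) = 0.2246
−0.271·log₂(0.271) = 0.5105
Sum ≈ 2.1811 → 2.181 bits.

2.181 bits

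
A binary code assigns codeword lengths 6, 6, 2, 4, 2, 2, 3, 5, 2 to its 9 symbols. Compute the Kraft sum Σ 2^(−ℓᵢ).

With common denominator 2^6 = 64: Σ 2^(−ℓᵢ) = 1/64 + 1/64 + 16/64 + 4/64 + 16/64 + 16/64 + 8/64 + 2/64 + 16/64 = 80/64 = 1.25.

1.25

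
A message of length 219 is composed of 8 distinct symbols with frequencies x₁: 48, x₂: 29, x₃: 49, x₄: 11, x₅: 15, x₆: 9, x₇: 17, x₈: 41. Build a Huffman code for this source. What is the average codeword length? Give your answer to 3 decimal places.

Probabilities are the counts divided by 219.
Repeatedly combine the two least-probable nodes; the expected code length is the sum of the merged weights.
merge 3/73 + 11/219 → 20/219
merge 5/73 + 17/219 → 32/219
merge 20/219 + 29/219 → 49/219
merge 32/219 + 41/219 → 1/3
merge 16/73 + 49/219 → 97/219
merge 49/219 + 1/3 → 122/219
merge 97/219 + 122/219 → 1
L = 20/219 + 32/219 + 49/219 + 1/3 + 97/219 + 122/219 + 1 = 204/73 ≈ 2.795 bits/symbol.

2.795 bits/symbol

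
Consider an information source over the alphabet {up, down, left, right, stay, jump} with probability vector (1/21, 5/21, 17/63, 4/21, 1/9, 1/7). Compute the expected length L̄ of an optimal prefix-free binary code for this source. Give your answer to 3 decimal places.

2.460 bits/symbol

Repeatedly combine the two least-probable nodes; the expected code length is the sum of the merged weights.
merge 1/21 + 1/9 → 10/63
merge 1/7 + 10/63 → 19/63
merge 4/21 + 5/21 → 3/7
merge 17/63 + 19/63 → 4/7
merge 3/7 + 4/7 → 1
L = 10/63 + 19/63 + 3/7 + 4/7 + 1 = 155/63 ≈ 2.460 bits/symbol.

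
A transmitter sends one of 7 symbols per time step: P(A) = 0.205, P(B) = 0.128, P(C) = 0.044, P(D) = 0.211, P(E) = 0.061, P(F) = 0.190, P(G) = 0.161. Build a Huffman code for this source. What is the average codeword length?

Repeatedly combine the two least-probable nodes; the expected code length is the sum of the merged weights.
merge 11/250 + 61/1000 → 21/200
merge 21/200 + 16/125 → 233/1000
merge 161/1000 + 19/100 → 351/1000
merge 41/200 + 211/1000 → 52/125
merge 233/1000 + 351/1000 → 73/125
merge 52/125 + 73/125 → 1
L = 21/200 + 233/1000 + 351/1000 + 52/125 + 73/125 + 1 = 2689/1000 = 2.689 bits/symbol.

2.689 bits/symbol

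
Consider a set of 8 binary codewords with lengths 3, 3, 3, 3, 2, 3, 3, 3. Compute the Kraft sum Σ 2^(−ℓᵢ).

With common denominator 2^3 = 8: Σ 2^(−ℓᵢ) = 1/8 + 1/8 + 1/8 + 1/8 + 2/8 + 1/8 + 1/8 + 1/8 = 9/8 = 1.125.

1.125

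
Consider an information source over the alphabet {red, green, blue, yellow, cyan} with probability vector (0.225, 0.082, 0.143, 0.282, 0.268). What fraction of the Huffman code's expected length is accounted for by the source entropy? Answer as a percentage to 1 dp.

Entropy H = −Σ p log₂ p ≈ 2.2054 bits.
Huffman merges: 41/500+143/1000→9/40; 9/40+9/40→9/20; 67/250+141/500→11/20; 9/20+11/20→1. L = 89/40 ≈ 2.2250.
Efficiency = H/L = 2.2054/2.2250 = 99.1%.

99.1%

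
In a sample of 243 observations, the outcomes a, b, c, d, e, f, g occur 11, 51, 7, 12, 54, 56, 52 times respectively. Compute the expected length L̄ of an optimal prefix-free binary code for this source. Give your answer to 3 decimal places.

2.531 bits/symbol

Probabilities are the counts divided by 243.
Repeatedly combine the two least-probable nodes; the expected code length is the sum of the merged weights.
merge 7/243 + 11/243 → 2/27
merge 4/81 + 2/27 → 10/81
merge 10/81 + 17/81 → 1/3
merge 52/243 + 2/9 → 106/243
merge 56/243 + 1/3 → 137/243
merge 106/243 + 137/243 → 1
L = 2/27 + 10/81 + 1/3 + 106/243 + 137/243 + 1 = 205/81 ≈ 2.531 bits/symbol.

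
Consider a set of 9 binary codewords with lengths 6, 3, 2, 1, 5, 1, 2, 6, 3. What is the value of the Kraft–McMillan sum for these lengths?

1.8125

With common denominator 2^6 = 64: Σ 2^(−ℓᵢ) = 1/64 + 8/64 + 16/64 + 32/64 + 2/64 + 32/64 + 16/64 + 1/64 + 8/64 = 116/64 = 1.8125.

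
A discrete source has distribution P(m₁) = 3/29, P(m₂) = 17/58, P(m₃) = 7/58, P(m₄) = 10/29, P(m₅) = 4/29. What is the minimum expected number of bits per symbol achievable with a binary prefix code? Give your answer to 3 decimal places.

Repeatedly combine the two least-probable nodes; the expected code length is the sum of the merged weights.
merge 3/29 + 7/58 → 13/58
merge 4/29 + 13/58 → 21/58
merge 17/58 + 10/29 → 37/58
merge 21/58 + 37/58 → 1
L = 13/58 + 21/58 + 37/58 + 1 = 129/58 ≈ 2.224 bits/symbol.

2.224 bits/symbol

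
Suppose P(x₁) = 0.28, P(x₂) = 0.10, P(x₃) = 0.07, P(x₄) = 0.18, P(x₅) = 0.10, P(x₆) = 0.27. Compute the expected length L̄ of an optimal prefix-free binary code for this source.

Repeatedly combine the two least-probable nodes; the expected code length is the sum of the merged weights.
merge 7/100 + 1/10 → 17/100
merge 1/10 + 17/100 → 27/100
merge 9/50 + 27/100 → 9/20
merge 27/100 + 7/25 → 11/20
merge 9/20 + 11/20 → 1
L = 17/100 + 27/100 + 9/20 + 11/20 + 1 = 61/25 = 2.44 bits/symbol.

2.44 bits/symbol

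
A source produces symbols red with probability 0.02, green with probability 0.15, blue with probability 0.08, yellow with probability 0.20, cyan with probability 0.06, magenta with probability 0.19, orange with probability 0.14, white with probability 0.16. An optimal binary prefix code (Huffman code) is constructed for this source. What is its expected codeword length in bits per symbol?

Repeatedly combine the two least-probable nodes; the expected code length is the sum of the merged weights.
merge 1/50 + 3/50 → 2/25
merge 2/25 + 2/25 → 4/25
merge 7/50 + 3/20 → 29/100
merge 4/25 + 4/25 → 8/25
merge 19/100 + 1/5 → 39/100
merge 29/100 + 8/25 → 61/100
merge 39/100 + 61/100 → 1
L = 2/25 + 4/25 + 29/100 + 8/25 + 39/100 + 61/100 + 1 = 57/20 = 2.85 bits/symbol.

2.85 bits/symbol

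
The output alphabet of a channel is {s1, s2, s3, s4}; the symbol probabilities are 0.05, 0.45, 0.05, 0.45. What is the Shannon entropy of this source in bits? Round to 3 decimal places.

H = −Σ pᵢ log₂ pᵢ.
−0.05·log₂(0.05) = 0.2161
−0.45·log₂(0.45) = 0.5184
−0.05·log₂(0.05) = 0.2161
−0.45·log₂(0.45) = 0.5184
Sum ≈ 1.4690 → 1.469 bits.

1.469 bits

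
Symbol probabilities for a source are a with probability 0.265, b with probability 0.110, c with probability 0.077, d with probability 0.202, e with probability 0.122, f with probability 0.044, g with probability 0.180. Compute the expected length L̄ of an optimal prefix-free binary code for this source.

2.654 bits/symbol

Repeatedly combine the two least-probable nodes; the expected code length is the sum of the merged weights.
merge 11/250 + 77/1000 → 121/1000
merge 11/100 + 121/1000 → 231/1000
merge 61/500 + 9/50 → 151/500
merge 101/500 + 231/1000 → 433/1000
merge 53/200 + 151/500 → 567/1000
merge 433/1000 + 567/1000 → 1
L = 121/1000 + 231/1000 + 151/500 + 433/1000 + 567/1000 + 1 = 1327/500 = 2.654 bits/symbol.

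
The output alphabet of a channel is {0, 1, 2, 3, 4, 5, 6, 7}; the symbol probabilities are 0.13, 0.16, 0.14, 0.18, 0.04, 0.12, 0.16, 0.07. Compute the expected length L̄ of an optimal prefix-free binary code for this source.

Repeatedly combine the two least-probable nodes; the expected code length is the sum of the merged weights.
merge 1/25 + 7/100 → 11/100
merge 11/100 + 3/25 → 23/100
merge 13/100 + 7/50 → 27/100
merge 4/25 + 4/25 → 8/25
merge 9/50 + 23/100 → 41/100
merge 27/100 + 8/25 → 59/100
merge 41/100 + 59/100 → 1
L = 11/100 + 23/100 + 27/100 + 8/25 + 41/100 + 59/100 + 1 = 293/100 = 2.93 bits/symbol.

2.93 bits/symbol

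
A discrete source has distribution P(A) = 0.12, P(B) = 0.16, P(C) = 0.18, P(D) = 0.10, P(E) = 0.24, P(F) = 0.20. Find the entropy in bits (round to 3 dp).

H = −Σ pᵢ log₂ pᵢ.
−0.12·log₂(0.12) = 0.3671
−0.16·log₂(0.16) = 0.4230
−0.18·log₂(0.18) = 0.4453
−0.10·log₂(0.10) = 0.3322
−0.24·log₂(0.24) = 0.4941
−0.20·log₂(0.20) = 0.4644
Sum ≈ 2.5261 → 2.526 bits.

2.526 bits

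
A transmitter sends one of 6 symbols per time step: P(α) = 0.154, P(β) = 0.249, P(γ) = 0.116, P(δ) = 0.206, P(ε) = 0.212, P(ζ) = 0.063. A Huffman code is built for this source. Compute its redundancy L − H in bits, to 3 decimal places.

Entropy H = −Σ p log₂ p ≈ 2.4708 bits.
Huffman merges: 63/1000+29/250→179/1000; 77/500+179/1000→333/1000; 103/500+53/250→209/500; 249/1000+333/1000→291/500; 209/500+291/500→1. L = 314/125 ≈ 2.5120.
L − H = 2.5120 − 2.4708 = 0.041 bits.

0.041 bits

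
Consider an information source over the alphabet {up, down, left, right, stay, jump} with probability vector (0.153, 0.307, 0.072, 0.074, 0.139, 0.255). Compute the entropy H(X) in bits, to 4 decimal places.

H = −Σ pᵢ log₂ pᵢ.
−0.153·log₂(0.153) = 0.4144
−0.307·log₂(0.307) = 0.5230
−0.072·log₂(0.072) = 0.2733
−0.074·log₂(0.074) = 0.2780
−0.139·log₂(0.139) = 0.3957
−0.255·log₂(0.255) = 0.5027
Sum ≈ 2.3871 → 2.3871 bits.

2.3871 bits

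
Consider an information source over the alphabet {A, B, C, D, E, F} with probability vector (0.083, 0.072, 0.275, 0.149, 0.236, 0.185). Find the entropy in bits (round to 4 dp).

2.4348 bits

H = −Σ pᵢ log₂ pᵢ.
−0.083·log₂(0.083) = 0.2980
−0.072·log₂(0.072) = 0.2733
−0.275·log₂(0.275) = 0.5122
−0.149·log₂(0.149) = 0.4092
−0.236·log₂(0.236) = 0.4916
−0.185·log₂(0.185) = 0.4504
Sum ≈ 2.4348 → 2.4348 bits.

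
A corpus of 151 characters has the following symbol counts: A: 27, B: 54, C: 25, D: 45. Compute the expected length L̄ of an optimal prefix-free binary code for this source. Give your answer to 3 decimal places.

1.987 bits/symbol

Probabilities are the counts divided by 151.
Repeatedly combine the two least-probable nodes; the expected code length is the sum of the merged weights.
merge 25/151 + 27/151 → 52/151
merge 45/151 + 52/151 → 97/151
merge 54/151 + 97/151 → 1
L = 52/151 + 97/151 + 1 = 300/151 ≈ 1.987 bits/symbol.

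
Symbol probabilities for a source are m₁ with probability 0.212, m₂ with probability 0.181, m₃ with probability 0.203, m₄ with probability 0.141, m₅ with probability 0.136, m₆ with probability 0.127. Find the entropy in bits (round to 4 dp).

2.5558 bits

H = −Σ pᵢ log₂ pᵢ.
−0.212·log₂(0.212) = 0.4744
−0.181·log₂(0.181) = 0.4463
−0.203·log₂(0.203) = 0.4670
−0.141·log₂(0.141) = 0.3985
−0.136·log₂(0.136) = 0.3915
−0.127·log₂(0.127) = 0.3781
Sum ≈ 2.5558 → 2.5558 bits.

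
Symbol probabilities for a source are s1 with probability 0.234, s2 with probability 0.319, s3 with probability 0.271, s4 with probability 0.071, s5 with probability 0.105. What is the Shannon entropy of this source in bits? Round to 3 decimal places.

2.139 bits

H = −Σ pᵢ log₂ pᵢ.
−0.234·log₂(0.234) = 0.4903
−0.319·log₂(0.319) = 0.5258
−0.271·log₂(0.271) = 0.5105
−0.071·log₂(0.071) = 0.2709
−0.105·log₂(0.105) = 0.3414
Sum ≈ 2.1390 → 2.139 bits.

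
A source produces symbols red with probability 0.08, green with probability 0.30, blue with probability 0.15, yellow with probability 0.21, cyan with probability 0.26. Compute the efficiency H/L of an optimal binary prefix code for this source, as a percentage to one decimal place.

Entropy H = −Σ p log₂ p ≈ 2.2013 bits.
Huffman merges: 2/25+3/20→23/100; 21/100+23/100→11/25; 13/50+3/10→14/25; 11/25+14/25→1. L = 223/100 ≈ 2.2300.
Efficiency = H/L = 2.2013/2.2300 = 98.7%.

98.7%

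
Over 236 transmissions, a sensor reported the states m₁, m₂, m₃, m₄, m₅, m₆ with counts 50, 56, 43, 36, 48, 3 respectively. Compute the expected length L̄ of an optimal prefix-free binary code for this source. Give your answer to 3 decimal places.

Probabilities are the counts divided by 236.
Repeatedly combine the two least-probable nodes; the expected code length is the sum of the merged weights.
merge 3/236 + 9/59 → 39/236
merge 39/236 + 43/236 → 41/118
merge 12/59 + 25/118 → 49/118
merge 14/59 + 41/118 → 69/118
merge 49/118 + 69/118 → 1
L = 39/236 + 41/118 + 49/118 + 69/118 + 1 = 593/236 ≈ 2.513 bits/symbol.

2.513 bits/symbol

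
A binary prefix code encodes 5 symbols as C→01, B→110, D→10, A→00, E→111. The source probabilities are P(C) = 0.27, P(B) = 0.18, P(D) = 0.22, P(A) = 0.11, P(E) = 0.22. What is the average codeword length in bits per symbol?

2.4 bits/symbol

L̄ = Σ pᵢ·ℓᵢ = 0.27·2 + 0.18·3 + 0.22·2 + 0.11·2 + 0.22·3 = 2.4 bits/symbol.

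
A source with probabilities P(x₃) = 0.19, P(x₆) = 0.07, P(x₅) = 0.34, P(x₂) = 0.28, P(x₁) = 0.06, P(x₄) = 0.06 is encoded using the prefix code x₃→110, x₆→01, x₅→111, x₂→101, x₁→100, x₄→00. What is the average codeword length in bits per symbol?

2.87 bits/symbol

L̄ = Σ pᵢ·ℓᵢ = 0.19·3 + 0.07·2 + 0.34·3 + 0.28·3 + 0.06·3 + 0.06·2 = 2.87 bits/symbol.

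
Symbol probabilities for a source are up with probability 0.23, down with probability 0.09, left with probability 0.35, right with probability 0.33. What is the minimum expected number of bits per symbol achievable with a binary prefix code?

Repeatedly combine the two least-probable nodes; the expected code length is the sum of the merged weights.
merge 9/100 + 23/100 → 8/25
merge 8/25 + 33/100 → 13/20
merge 7/20 + 13/20 → 1
L = 8/25 + 13/20 + 1 = 197/100 = 1.97 bits/symbol.

1.97 bits/symbol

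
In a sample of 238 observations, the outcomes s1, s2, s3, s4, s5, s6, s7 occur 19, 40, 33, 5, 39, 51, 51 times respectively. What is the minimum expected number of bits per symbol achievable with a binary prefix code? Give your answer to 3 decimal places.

2.672 bits/symbol

Probabilities are the counts divided by 238.
Repeatedly combine the two least-probable nodes; the expected code length is the sum of the merged weights.
merge 5/238 + 19/238 → 12/119
merge 12/119 + 33/238 → 57/238
merge 39/238 + 20/119 → 79/238
merge 3/14 + 3/14 → 3/7
merge 57/238 + 79/238 → 4/7
merge 3/7 + 4/7 → 1
L = 12/119 + 57/238 + 79/238 + 3/7 + 4/7 + 1 = 318/119 ≈ 2.672 bits/symbol.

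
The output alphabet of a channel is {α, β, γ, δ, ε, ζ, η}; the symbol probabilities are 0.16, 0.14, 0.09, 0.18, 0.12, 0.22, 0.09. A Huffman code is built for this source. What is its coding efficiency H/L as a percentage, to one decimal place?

Entropy H = −Σ p log₂ p ≈ 2.7384 bits.
Huffman merges: 9/100+9/100→9/50; 3/25+7/50→13/50; 4/25+9/50→17/50; 9/50+11/50→2/5; 13/50+17/50→3/5; 2/5+3/5→1. L = 139/50 ≈ 2.7800.
Efficiency = H/L = 2.7384/2.7800 = 98.5%.

98.5%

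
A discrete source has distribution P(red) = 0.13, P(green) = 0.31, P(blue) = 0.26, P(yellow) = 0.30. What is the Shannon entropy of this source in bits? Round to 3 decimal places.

1.933 bits

H = −Σ pᵢ log₂ pᵢ.
−0.13·log₂(0.13) = 0.3826
−0.31·log₂(0.31) = 0.5238
−0.26·log₂(0.26) = 0.5053
−0.30·log₂(0.30) = 0.5211
Sum ≈ 1.9328 → 1.933 bits.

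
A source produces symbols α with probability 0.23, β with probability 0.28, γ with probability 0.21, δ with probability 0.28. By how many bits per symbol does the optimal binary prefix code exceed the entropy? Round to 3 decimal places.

Entropy H = −Σ p log₂ p ≈ 1.9889 bits.
Huffman merges: 21/100+23/100→11/25; 7/25+7/25→14/25; 11/25+14/25→1. L = 2 ≈ 2.0000.
L − H = 2.0000 − 1.9889 = 0.011 bits.

0.011 bits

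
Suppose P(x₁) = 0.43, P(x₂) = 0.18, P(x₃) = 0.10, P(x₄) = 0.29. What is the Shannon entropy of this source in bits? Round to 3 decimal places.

1.819 bits

H = −Σ pᵢ log₂ pᵢ.
−0.43·log₂(0.43) = 0.5236
−0.18·log₂(0.18) = 0.4453
−0.10·log₂(0.10) = 0.3322
−0.29·log₂(0.29) = 0.5179
Sum ≈ 1.8190 → 1.819 bits.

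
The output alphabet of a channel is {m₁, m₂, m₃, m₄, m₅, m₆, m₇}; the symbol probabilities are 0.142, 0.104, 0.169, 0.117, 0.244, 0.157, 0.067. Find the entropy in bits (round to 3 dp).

H = −Σ pᵢ log₂ pᵢ.
−0.142·log₂(0.142) = 0.3999
−0.104·log₂(0.104) = 0.3396
−0.169·log₂(0.169) = 0.4335
−0.117·log₂(0.117) = 0.3622
−0.244·log₂(0.244) = 0.4966
−0.157·log₂(0.157) = 0.4194
−0.067·log₂(0.067) = 0.2613
Sum ≈ 2.7123 → 2.712 bits.

2.712 bits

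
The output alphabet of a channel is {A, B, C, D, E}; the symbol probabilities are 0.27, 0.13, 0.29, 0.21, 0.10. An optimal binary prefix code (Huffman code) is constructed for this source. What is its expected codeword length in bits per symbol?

Repeatedly combine the two least-probable nodes; the expected code length is the sum of the merged weights.
merge 1/10 + 13/100 → 23/100
merge 21/100 + 23/100 → 11/25
merge 27/100 + 29/100 → 14/25
merge 11/25 + 14/25 → 1
L = 23/100 + 11/25 + 14/25 + 1 = 223/100 = 2.23 bits/symbol.

2.23 bits/symbol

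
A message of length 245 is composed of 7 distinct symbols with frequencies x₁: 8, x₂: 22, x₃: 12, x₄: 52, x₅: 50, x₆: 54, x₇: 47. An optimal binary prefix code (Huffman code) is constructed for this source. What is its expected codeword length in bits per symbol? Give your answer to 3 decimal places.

2.616 bits/symbol

Probabilities are the counts divided by 245.
Repeatedly combine the two least-probable nodes; the expected code length is the sum of the merged weights.
merge 8/245 + 12/245 → 4/49
merge 4/49 + 22/245 → 6/35
merge 6/35 + 47/245 → 89/245
merge 10/49 + 52/245 → 102/245
merge 54/245 + 89/245 → 143/245
merge 102/245 + 143/245 → 1
L = 4/49 + 6/35 + 89/245 + 102/245 + 143/245 + 1 = 641/245 ≈ 2.616 bits/symbol.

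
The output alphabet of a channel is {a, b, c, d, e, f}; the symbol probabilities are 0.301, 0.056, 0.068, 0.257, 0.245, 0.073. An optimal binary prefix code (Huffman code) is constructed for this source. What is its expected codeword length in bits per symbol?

Repeatedly combine the two least-probable nodes; the expected code length is the sum of the merged weights.
merge 7/125 + 17/250 → 31/250
merge 73/1000 + 31/250 → 197/1000
merge 197/1000 + 49/200 → 221/500
merge 257/1000 + 301/1000 → 279/500
merge 221/500 + 279/500 → 1
L = 31/250 + 197/1000 + 221/500 + 279/500 + 1 = 2321/1000 = 2.321 bits/symbol.

2.321 bits/symbol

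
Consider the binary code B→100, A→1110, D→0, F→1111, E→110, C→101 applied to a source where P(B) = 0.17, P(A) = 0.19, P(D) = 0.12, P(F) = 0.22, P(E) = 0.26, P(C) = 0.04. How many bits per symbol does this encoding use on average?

L̄ = Σ pᵢ·ℓᵢ = 0.17·3 + 0.19·4 + 0.12·1 + 0.22·4 + 0.26·3 + 0.04·3 = 3.17 bits/symbol.

3.17 bits/symbol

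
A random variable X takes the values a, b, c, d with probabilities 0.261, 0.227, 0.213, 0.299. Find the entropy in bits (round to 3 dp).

1.987 bits

H = −Σ pᵢ log₂ pᵢ.
−0.261·log₂(0.261) = 0.5058
−0.227·log₂(0.227) = 0.4856
−0.213·log₂(0.213) = 0.4752
−0.299·log₂(0.299) = 0.5208
Sum ≈ 1.9874 → 1.987 bits.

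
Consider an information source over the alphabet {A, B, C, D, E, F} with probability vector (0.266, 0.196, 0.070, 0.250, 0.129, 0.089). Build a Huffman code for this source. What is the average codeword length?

Repeatedly combine the two least-probable nodes; the expected code length is the sum of the merged weights.
merge 7/100 + 89/1000 → 159/1000
merge 129/1000 + 159/1000 → 36/125
merge 49/250 + 1/4 → 223/500
merge 133/500 + 36/125 → 277/500
merge 223/500 + 277/500 → 1
L = 159/1000 + 36/125 + 223/500 + 277/500 + 1 = 2447/1000 = 2.447 bits/symbol.

2.447 bits/symbol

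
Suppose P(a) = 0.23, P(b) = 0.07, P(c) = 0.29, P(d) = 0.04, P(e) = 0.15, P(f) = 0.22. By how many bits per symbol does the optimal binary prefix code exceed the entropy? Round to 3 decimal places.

0.019 bits

Entropy H = −Σ p log₂ p ≈ 2.3510 bits.
Huffman merges: 1/25+7/100→11/100; 11/100+3/20→13/50; 11/50+23/100→9/20; 13/50+29/100→11/20; 9/20+11/20→1. L = 237/100 ≈ 2.3700.
L − H = 2.3700 − 2.3510 = 0.019 bits.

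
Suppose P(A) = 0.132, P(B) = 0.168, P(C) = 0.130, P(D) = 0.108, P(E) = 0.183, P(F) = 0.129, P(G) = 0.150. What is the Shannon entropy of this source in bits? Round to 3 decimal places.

2.787 bits

H = −Σ pᵢ log₂ pᵢ.
−0.132·log₂(0.132) = 0.3856
−0.168·log₂(0.168) = 0.4323
−0.130·log₂(0.130) = 0.3826
−0.108·log₂(0.108) = 0.3468
−0.183·log₂(0.183) = 0.4484
−0.129·log₂(0.129) = 0.3811
−0.150·log₂(0.150) = 0.4105
Sum ≈ 2.7874 → 2.787 bits.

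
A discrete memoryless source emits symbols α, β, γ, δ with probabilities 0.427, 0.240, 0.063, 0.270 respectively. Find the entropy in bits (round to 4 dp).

H = −Σ pᵢ log₂ pᵢ.
−0.427·log₂(0.427) = 0.5242
−0.240·log₂(0.240) = 0.4941
−0.063·log₂(0.063) = 0.2513
−0.270·log₂(0.270) = 0.5100
Sum ≈ 1.7797 → 1.7797 bits.

1.7797 bits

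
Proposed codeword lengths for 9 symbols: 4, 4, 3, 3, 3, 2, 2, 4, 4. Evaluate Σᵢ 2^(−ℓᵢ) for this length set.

1.125

With common denominator 2^4 = 16: Σ 2^(−ℓᵢ) = 1/16 + 1/16 + 2/16 + 2/16 + 2/16 + 4/16 + 4/16 + 1/16 + 1/16 = 18/16 = 1.125.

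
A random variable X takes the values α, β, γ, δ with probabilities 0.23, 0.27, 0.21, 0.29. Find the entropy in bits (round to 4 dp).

1.9884 bits

H = −Σ pᵢ log₂ pᵢ.
−0.23·log₂(0.23) = 0.4877
−0.27·log₂(0.27) = 0.5100
−0.21·log₂(0.21) = 0.4728
−0.29·log₂(0.29) = 0.5179
Sum ≈ 1.9884 → 1.9884 bits.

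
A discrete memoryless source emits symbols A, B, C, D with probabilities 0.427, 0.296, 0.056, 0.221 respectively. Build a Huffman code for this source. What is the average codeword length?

1.85 bits/symbol

Repeatedly combine the two least-probable nodes; the expected code length is the sum of the merged weights.
merge 7/125 + 221/1000 → 277/1000
merge 277/1000 + 37/125 → 573/1000
merge 427/1000 + 573/1000 → 1
L = 277/1000 + 573/1000 + 1 = 37/20 = 1.85 bits/symbol.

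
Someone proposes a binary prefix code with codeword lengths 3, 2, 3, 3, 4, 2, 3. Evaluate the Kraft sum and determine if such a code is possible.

1.0625; no

With common denominator 2^4 = 16: Σ 2^(−ℓᵢ) = 2/16 + 4/16 + 2/16 + 2/16 + 1/16 + 4/16 + 2/16 = 17/16 = 1.0625.
Kraft's inequality requires Σ ≤ 1; here Σ = 1.0625 > 1, so no such prefix code exists.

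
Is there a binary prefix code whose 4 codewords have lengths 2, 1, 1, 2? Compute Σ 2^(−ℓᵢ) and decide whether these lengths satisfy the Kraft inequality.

With common denominator 2^2 = 4: Σ 2^(−ℓᵢ) = 1/4 + 2/4 + 2/4 + 1/4 = 6/4 = 1.5.
Kraft's inequality requires Σ ≤ 1; here Σ = 1.5 > 1, so no such prefix code exists.

1.5; no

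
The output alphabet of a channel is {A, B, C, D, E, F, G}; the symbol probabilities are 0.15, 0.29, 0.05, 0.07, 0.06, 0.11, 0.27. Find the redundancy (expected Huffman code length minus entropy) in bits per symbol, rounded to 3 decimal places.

0.033 bits

Entropy H = −Σ p log₂ p ≈ 2.5169 bits.
Huffman merges: 1/20+3/50→11/100; 7/100+11/100→9/50; 11/100+3/20→13/50; 9/50+13/50→11/25; 27/100+29/100→14/25; 11/25+14/25→1. L = 51/20 ≈ 2.5500.
L − H = 2.5500 − 2.5169 = 0.033 bits.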